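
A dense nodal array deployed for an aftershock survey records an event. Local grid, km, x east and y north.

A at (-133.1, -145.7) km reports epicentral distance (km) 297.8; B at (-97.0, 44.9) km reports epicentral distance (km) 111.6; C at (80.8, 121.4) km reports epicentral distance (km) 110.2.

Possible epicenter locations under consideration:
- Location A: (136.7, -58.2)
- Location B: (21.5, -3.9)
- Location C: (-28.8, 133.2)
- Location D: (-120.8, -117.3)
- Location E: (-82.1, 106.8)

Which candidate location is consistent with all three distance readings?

Location C

For each candidate, compare |candidate − station| to the reported distance:
Location A: residuals A 14.2, B 143.8, C 77.9 → max 143.8 km
Location B: residuals A 88.0, B 16.6, C 28.4 → max 88.0 km
Location C: residuals A 0.0, B 0.0, C 0.0 → max 0.0 km
Location D: residuals A 266.9, B 52.3, C 202.2 → max 266.9 km
Location E: residuals A 40.2, B 47.9, C 53.4 → max 53.4 km
Only Location C has all residuals ≈ 0.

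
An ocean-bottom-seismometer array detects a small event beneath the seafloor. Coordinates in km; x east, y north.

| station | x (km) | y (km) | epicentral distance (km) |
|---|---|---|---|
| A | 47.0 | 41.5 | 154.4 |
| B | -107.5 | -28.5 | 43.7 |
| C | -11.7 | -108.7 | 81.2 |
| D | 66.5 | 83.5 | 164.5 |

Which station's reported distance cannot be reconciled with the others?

D

Solve using three stations at a time. Using A, B, C (subtract circle equations pairwise → linear system) gives (x, y) ≈ (-73.1, -55.5).
Distances from that point to each station vs reported:
  A: calculated 154.4 vs reported 154.4 → residual 0.0 km
  B: calculated 43.7 vs reported 43.7 → residual 0.0 km
  C: calculated 81.2 vs reported 81.2 → residual 0.0 km
  D: calculated 197.0 vs reported 164.5 → residual 32.5 km
A, B, C are mutually consistent (residuals ≈ 0); D is off by 32.5 km.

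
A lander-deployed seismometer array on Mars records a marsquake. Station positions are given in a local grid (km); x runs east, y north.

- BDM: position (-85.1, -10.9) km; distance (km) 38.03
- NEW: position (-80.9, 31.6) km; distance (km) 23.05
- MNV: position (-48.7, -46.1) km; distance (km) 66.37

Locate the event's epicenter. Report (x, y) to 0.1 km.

Circle about each station: (x + 85.1)² + (y + 10.9)² = 38.03²; (x + 80.9)² + (y − 31.6)² = 23.05²; (x + 48.7)² + (y + 46.1)² = 66.37².
Subtracting the BDM equation from the NEW and MNV equations removes the quadratic terms:
8.4 x + 85.0 y = 1097.53
72.8 x − 70.4 y = -5822.62
Solving the 2×2 system: x ≈ -61.6, y ≈ 19.0 km.
Check against BDM (with the unrounded x, y): √((x + 85.1)²+(y + 10.9)²) = 38.03 ≈ 38.03 km. ✓

x ≈ -61.6 km, y ≈ 19.0 km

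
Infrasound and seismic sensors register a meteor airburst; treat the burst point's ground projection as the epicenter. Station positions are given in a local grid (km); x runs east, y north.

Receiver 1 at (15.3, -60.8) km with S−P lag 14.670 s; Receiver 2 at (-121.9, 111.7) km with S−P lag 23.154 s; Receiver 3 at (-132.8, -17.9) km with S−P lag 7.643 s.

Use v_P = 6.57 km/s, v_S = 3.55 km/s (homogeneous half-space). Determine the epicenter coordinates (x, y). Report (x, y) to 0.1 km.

(-97.9, -65.5)

Distance from S−P lag: d = Δt · v_P v_S / (v_P − v_S) = Δt · (6.57·3.55)/(6.57−3.55) ≈ 7.7230·Δt.
So d_Receiver 1 = 113.30, d_Receiver 2 = 178.82, d_Receiver 3 = 59.03 km.
Circle about each station: (x − 15.3)² + (y + 60.8)² = 113.30²; (x + 121.9)² + (y − 111.7)² = 178.82²; (x + 132.8)² + (y + 17.9)² = 59.03².
Subtracting the Receiver 1 equation from the Receiver 2 and Receiver 3 equations removes the quadratic terms:
-274.4 x + 345.0 y = 4266.07
-296.2 x + 85.8 y = 23377.87
Solving the 2×2 system: x ≈ -97.9, y ≈ -65.5 km.
Check against Receiver 1 (with the unrounded x, y): √((x − 15.3)²+(y + 60.8)²) = 113.30 ≈ 113.30 km. ✓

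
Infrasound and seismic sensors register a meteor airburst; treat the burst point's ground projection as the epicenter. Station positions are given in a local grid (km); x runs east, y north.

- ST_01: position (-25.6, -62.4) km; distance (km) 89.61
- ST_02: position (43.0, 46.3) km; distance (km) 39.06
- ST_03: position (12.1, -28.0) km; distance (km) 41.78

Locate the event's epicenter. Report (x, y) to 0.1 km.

Circle about each station: (x + 25.6)² + (y + 62.4)² = 89.61²; (x − 43.0)² + (y − 46.3)² = 39.06²; (x − 12.1)² + (y + 28.0)² = 41.78².
Subtracting pairs of circle equations eliminates x²+y² and gives linear equations (the radical axes):
137.2 x + 217.4 y = 5947.84
75.4 x + 68.8 y = 2665.67
Solving the 2×2 system: x ≈ 24.5, y ≈ 11.9 km.

(24.5, 11.9)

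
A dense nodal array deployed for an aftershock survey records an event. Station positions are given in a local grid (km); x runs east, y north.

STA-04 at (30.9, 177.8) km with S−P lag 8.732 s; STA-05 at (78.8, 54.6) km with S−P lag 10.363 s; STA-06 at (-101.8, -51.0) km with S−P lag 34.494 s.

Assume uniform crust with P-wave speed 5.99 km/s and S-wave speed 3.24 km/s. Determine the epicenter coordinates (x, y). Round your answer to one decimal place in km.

x ≈ 64.9 km, y ≈ 126.4 km

Distance from S−P lag: d = Δt · v_P v_S / (v_P − v_S) = Δt · (5.99·3.24)/(5.99−3.24) ≈ 7.0573·Δt.
So d_STA-04 = 61.62, d_STA-05 = 73.13, d_STA-06 = 243.43 km.
Circle about each station: (x − 30.9)² + (y − 177.8)² = 61.62²; (x − 78.8)² + (y − 54.6)² = 73.13²; (x + 101.8)² + (y + 51.0)² = 243.43².
Subtracting pairs of circle equations eliminates x²+y² and gives linear equations (the radical axes):
95.8 x − 246.4 y = -24928.02
-265.4 x − 457.6 y = -75064.55
Solving the 2×2 system: x ≈ 64.9, y ≈ 126.4 km.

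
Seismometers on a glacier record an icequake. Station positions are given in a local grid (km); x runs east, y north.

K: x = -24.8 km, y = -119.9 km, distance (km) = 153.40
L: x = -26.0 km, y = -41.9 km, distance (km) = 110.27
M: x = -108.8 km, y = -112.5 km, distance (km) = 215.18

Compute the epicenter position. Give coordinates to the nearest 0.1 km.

Circle about each station: (x + 24.8)² + (y + 119.9)² = 153.40²; (x + 26.0)² + (y + 41.9)² = 110.27²; (x + 108.8)² + (y + 112.5)² = 215.18².
Subtracting pairs of circle equations eliminates x²+y² and gives linear equations (the radical axes):
-2.4 x + 156.0 y = -1187.35
-168.0 x + 14.8 y = -13268.23
Solving the 2×2 system: x ≈ 78.4, y ≈ -6.4 km.

78.4 km east, -6.4 km north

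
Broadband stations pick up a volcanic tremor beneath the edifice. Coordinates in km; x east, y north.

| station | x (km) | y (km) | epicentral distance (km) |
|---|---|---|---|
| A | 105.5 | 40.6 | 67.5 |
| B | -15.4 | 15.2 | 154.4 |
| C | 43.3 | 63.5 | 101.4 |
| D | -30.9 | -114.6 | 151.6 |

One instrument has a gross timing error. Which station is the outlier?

B

Solve using three stations at a time. Using A, C, D (subtract circle equations pairwise → linear system) gives (x, y) ≈ (91.8, -25.6).
Distances from that point to each station vs reported:
  A: calculated 67.6 vs reported 67.5 → residual 0.1 km
  B: calculated 114.7 vs reported 154.4 → residual 39.7 km
  C: calculated 101.4 vs reported 101.4 → residual 0.0 km
  D: calculated 151.6 vs reported 151.6 → residual 0.0 km
A, C, D are mutually consistent (residuals ≈ 0); B is off by 39.7 km.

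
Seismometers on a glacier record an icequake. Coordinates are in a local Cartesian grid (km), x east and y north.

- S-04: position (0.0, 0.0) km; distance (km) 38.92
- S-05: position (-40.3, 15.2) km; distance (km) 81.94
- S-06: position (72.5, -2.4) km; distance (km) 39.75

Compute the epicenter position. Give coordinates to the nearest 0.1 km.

Circle about each station: x² + y² = 38.92²; (x + 40.3)² + (y − 15.2)² = 81.94²; (x − 72.5)² + (y + 2.4)² = 39.75².
Subtracting pairs of circle equations eliminates x²+y² and gives linear equations (the radical axes):
-80.6 x + 30.4 y = -3344.27
145.0 x − 4.8 y = 5196.71
Solving the 2×2 system: x ≈ 35.3, y ≈ -16.4 km.

x ≈ 35.3 km, y ≈ -16.4 km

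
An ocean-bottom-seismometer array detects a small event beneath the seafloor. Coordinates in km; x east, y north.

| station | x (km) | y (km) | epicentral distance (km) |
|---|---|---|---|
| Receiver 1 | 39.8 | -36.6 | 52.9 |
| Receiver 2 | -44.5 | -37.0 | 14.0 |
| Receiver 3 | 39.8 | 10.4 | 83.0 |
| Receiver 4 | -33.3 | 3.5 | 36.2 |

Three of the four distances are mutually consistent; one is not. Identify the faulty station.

Solve using three stations at a time. Using Receiver 2, Receiver 3, Receiver 4 (subtract circle equations pairwise → linear system) gives (x, y) ≈ (-31.2, -32.6).
Distances from that point to each station vs reported:
  Receiver 1: calculated 71.1 vs reported 52.9 → residual 18.2 km
  Receiver 2: calculated 14.0 vs reported 14.0 → residual 0.0 km
  Receiver 3: calculated 83.0 vs reported 83.0 → residual 0.0 km
  Receiver 4: calculated 36.2 vs reported 36.2 → residual 0.0 km
Receiver 2, Receiver 3, Receiver 4 are mutually consistent (residuals ≈ 0); Receiver 1 is off by 18.2 km.

Receiver 1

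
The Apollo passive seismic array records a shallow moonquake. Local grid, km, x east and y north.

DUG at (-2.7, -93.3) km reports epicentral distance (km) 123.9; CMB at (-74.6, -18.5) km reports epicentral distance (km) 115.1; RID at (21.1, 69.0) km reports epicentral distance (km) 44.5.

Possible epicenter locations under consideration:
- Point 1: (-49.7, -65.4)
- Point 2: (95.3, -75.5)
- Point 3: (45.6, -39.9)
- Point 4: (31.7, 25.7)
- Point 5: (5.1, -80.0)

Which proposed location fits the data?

Point 4

For each candidate, compare |candidate − station| to the reported distance:
Point 1: residuals DUG 69.2, CMB 62.0, RID 107.4 → max 107.4 km
Point 2: residuals DUG 24.3, CMB 64.1, RID 117.9 → max 117.9 km
Point 3: residuals DUG 51.9, CMB 7.0, RID 67.1 → max 67.1 km
Point 4: residuals DUG 0.0, CMB 0.0, RID 0.1 → max 0.1 km
Point 5: residuals DUG 108.5, CMB 14.4, RID 105.4 → max 108.5 km
Only Point 4 has all residuals ≈ 0.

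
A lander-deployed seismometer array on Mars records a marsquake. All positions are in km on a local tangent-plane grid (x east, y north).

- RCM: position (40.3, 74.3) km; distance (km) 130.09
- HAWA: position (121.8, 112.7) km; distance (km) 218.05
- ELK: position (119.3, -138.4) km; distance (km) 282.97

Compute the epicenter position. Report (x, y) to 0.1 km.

(-88.2, 54.0)

Circle about each station: (x − 40.3)² + (y − 74.3)² = 130.09²; (x − 121.8)² + (y − 112.7)² = 218.05²; (x − 119.3)² + (y + 138.4)² = 282.97².
Subtracting pairs of circle equations eliminates x²+y² and gives linear equations (the radical axes):
163.0 x + 76.8 y = -10230.44
158.0 x − 425.4 y = -36906.14
Solving the 2×2 system: x ≈ -88.2, y ≈ 54.0 km.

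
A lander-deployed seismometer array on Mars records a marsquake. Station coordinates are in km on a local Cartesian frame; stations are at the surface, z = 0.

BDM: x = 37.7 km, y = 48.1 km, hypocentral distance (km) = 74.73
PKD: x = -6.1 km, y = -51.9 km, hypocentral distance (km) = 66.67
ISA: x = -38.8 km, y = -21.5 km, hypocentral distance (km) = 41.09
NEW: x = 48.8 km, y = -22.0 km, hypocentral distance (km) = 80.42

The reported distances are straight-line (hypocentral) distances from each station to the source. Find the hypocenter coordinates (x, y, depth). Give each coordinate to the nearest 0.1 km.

(-22.1, 9.0, 21.9)

Each station gives a sphere (x−x_i)² + (y−y_i)² + z² = d_i² (stations at z=0).
Subtracting the BDM sphere from PKD and ISA: z² cancels, leaving linear equations in x and y:
-87.6 x − 200.0 y = 135.60
-153.0 x − 139.2 y = 2128.97
Solving: x ≈ -22.108, y ≈ 9.005 km (keep extra digits for the depth step; rounded: -22.1, 9.0).
Then from the BDM sphere: z² = 74.73² − (x − 37.7)² − (y − 48.1)² with x = -22.108, y = 9.005, so z ≈ 21.890 ≈ 21.9 km.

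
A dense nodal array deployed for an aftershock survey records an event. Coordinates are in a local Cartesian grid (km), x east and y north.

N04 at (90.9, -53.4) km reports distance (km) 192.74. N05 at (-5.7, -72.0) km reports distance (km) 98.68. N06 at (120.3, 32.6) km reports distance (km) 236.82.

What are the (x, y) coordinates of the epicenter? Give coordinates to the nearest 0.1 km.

Circle about each station: (x − 90.9)² + (y + 53.4)² = 192.74²; (x + 5.7)² + (y + 72.0)² = 98.68²; (x − 120.3)² + (y − 32.6)² = 236.82².
Subtracting the N04 equation from the N05 and N06 equations removes the quadratic terms:
-193.2 x − 37.2 y = 21513.09
58.8 x + 172.0 y = -14514.52
Solving the 2×2 system: x ≈ -101.8, y ≈ -49.6 km.

x ≈ -101.8 km, y ≈ -49.6 km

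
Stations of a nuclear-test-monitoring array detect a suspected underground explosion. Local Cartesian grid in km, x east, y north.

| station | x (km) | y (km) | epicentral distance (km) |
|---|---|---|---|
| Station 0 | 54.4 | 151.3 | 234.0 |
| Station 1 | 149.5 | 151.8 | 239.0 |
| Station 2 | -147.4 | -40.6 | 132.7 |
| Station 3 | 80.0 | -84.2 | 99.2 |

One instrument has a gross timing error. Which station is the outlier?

Solve using three stations at a time. Using Station 0, Station 2, Station 3 (subtract circle equations pairwise → linear system) gives (x, y) ≈ (-18.3, -71.1).
Distances from that point to each station vs reported:
  Station 0: calculated 234.0 vs reported 234.0 → residual 0.0 km
  Station 1: calculated 279.0 vs reported 239.0 → residual 40.0 km
  Station 2: calculated 132.7 vs reported 132.7 → residual 0.0 km
  Station 3: calculated 99.2 vs reported 99.2 → residual 0.0 km
Station 0, Station 2, Station 3 are mutually consistent (residuals ≈ 0); Station 1 is off by 40.0 km.

Station 1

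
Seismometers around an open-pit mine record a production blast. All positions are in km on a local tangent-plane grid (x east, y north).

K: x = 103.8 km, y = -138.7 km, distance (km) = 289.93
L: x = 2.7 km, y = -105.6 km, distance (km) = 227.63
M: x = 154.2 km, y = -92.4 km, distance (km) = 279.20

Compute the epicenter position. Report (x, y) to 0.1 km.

-26.9 km east, 120.1 km north

Circle about each station: (x − 103.8)² + (y + 138.7)² = 289.93²; (x − 2.7)² + (y + 105.6)² = 227.63²; (x − 154.2)² + (y + 92.4)² = 279.20².
Subtracting the K equation from the L and M equations removes the quadratic terms:
-202.2 x + 66.2 y = 13390.51
100.8 x + 92.6 y = 8410.03
Solving the 2×2 system: x ≈ -26.9, y ≈ 120.1 km.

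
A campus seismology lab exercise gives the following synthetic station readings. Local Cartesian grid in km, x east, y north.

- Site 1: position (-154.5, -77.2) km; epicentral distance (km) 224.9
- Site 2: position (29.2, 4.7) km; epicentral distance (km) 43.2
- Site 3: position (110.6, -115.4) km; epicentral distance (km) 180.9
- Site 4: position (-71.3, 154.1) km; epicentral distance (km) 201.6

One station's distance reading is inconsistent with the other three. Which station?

Site 4

Solve using three stations at a time. Using Site 1, Site 2, Site 3 (subtract circle equations pairwise → linear system) gives (x, y) ≈ (32.5, 47.8).
Distances from that point to each station vs reported:
  Site 1: calculated 224.9 vs reported 224.9 → residual 0.0 km
  Site 2: calculated 43.2 vs reported 43.2 → residual 0.0 km
  Site 3: calculated 180.9 vs reported 180.9 → residual 0.0 km
  Site 4: calculated 148.6 vs reported 201.6 → residual 53.0 km
Site 1, Site 2, Site 3 are mutually consistent (residuals ≈ 0); Site 4 is off by 53.0 km.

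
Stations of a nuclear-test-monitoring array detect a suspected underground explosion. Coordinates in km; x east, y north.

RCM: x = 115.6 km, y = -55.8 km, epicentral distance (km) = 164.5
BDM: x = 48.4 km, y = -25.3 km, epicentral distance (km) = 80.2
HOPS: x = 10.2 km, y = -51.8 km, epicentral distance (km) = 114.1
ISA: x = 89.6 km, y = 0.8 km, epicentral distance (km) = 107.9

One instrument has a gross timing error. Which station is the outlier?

Solve using three stations at a time. Using RCM, HOPS, ISA (subtract circle equations pairwise → linear system) gives (x, y) ≈ (0.7, 61.9).
Distances from that point to each station vs reported:
  RCM: calculated 164.5 vs reported 164.5 → residual 0.0 km
  BDM: calculated 99.4 vs reported 80.2 → residual 19.2 km
  HOPS: calculated 114.1 vs reported 114.1 → residual 0.0 km
  ISA: calculated 107.9 vs reported 107.9 → residual 0.0 km
RCM, HOPS, ISA are mutually consistent (residuals ≈ 0); BDM is off by 19.2 km.

BDM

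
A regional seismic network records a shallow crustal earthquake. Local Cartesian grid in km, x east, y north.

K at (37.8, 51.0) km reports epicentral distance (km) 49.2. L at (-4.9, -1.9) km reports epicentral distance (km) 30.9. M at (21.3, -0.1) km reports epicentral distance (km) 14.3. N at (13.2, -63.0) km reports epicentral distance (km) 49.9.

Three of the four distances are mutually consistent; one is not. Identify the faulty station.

Solve using three stations at a time. Using L, M, N (subtract circle equations pairwise → linear system) gives (x, y) ≈ (23.4, -14.2).
Distances from that point to each station vs reported:
  K: calculated 66.7 vs reported 49.2 → residual 17.5 km
  L: calculated 30.9 vs reported 30.9 → residual 0.0 km
  M: calculated 14.2 vs reported 14.3 → residual 0.1 km
  N: calculated 49.9 vs reported 49.9 → residual 0.0 km
L, M, N are mutually consistent (residuals ≈ 0); K is off by 17.5 km.

K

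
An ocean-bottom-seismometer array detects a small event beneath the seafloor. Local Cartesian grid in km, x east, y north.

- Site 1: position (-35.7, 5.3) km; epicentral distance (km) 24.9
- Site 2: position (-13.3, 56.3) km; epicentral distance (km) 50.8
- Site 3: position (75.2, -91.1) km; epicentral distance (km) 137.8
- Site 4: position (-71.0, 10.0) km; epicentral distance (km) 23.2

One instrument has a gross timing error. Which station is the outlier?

Site 3

Solve using three stations at a time. Using Site 1, Site 2, Site 4 (subtract circle equations pairwise → linear system) gives (x, y) ≈ (-52.4, 23.8).
Distances from that point to each station vs reported:
  Site 1: calculated 24.9 vs reported 24.9 → residual 0.0 km
  Site 2: calculated 50.8 vs reported 50.8 → residual 0.0 km
  Site 3: calculated 171.7 vs reported 137.8 → residual 33.9 km
  Site 4: calculated 23.2 vs reported 23.2 → residual 0.0 km
Site 1, Site 2, Site 4 are mutually consistent (residuals ≈ 0); Site 3 is off by 33.9 km.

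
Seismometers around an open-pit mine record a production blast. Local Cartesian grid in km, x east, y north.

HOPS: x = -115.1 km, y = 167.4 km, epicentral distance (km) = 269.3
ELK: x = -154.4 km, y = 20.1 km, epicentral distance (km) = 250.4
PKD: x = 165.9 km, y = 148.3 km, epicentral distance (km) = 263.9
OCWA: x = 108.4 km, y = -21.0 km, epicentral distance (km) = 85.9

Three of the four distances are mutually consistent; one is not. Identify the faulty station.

HOPS

Solve using three stations at a time. Using ELK, PKD, OCWA (subtract circle equations pairwise → linear system) gives (x, y) ≈ (67.2, -96.5).
Distances from that point to each station vs reported:
  HOPS: calculated 320.8 vs reported 269.3 → residual 51.5 km
  ELK: calculated 250.4 vs reported 250.4 → residual 0.0 km
  PKD: calculated 263.9 vs reported 263.9 → residual 0.0 km
  OCWA: calculated 86.0 vs reported 85.9 → residual 0.1 km
ELK, PKD, OCWA are mutually consistent (residuals ≈ 0); HOPS is off by 51.5 km.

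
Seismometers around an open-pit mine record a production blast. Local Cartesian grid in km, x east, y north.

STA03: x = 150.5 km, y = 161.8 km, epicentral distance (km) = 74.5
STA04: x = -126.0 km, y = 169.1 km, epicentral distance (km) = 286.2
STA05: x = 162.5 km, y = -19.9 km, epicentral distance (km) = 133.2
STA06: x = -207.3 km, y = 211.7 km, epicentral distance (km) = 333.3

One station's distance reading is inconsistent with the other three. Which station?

STA04

Solve using three stations at a time. Using STA03, STA05, STA06 (subtract circle equations pairwise → linear system) gives (x, y) ≈ (107.2, 101.2).
Distances from that point to each station vs reported:
  STA03: calculated 74.5 vs reported 74.5 → residual 0.0 km
  STA04: calculated 242.8 vs reported 286.2 → residual 43.4 km
  STA05: calculated 133.2 vs reported 133.2 → residual 0.0 km
  STA06: calculated 333.3 vs reported 333.3 → residual 0.0 km
STA03, STA05, STA06 are mutually consistent (residuals ≈ 0); STA04 is off by 43.4 km.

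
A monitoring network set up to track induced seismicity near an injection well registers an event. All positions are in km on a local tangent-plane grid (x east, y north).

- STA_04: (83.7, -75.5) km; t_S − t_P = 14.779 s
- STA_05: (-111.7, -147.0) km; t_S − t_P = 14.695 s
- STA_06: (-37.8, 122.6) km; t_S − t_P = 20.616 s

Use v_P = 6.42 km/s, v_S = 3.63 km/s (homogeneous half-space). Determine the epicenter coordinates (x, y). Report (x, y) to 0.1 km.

Distance from S−P lag: d = Δt · v_P v_S / (v_P − v_S) = Δt · (6.42·3.63)/(6.42−3.63) ≈ 8.3529·Δt.
So d_STA_04 = 123.45, d_STA_05 = 122.75, d_STA_06 = 172.20 km.
Circle about each station: (x − 83.7)² + (y + 75.5)² = 123.45²; (x + 111.7)² + (y + 147.0)² = 122.75²; (x + 37.8)² + (y − 122.6)² = 172.20².
Subtracting the STA_04 equation from the STA_05 and STA_06 equations removes the quadratic terms:
-390.8 x − 143.0 y = 21552.29
-243.0 x + 396.2 y = -10659.28
Solving the 2×2 system: x ≈ -37.0, y ≈ -49.6 km.

-37.0 km east, -49.6 km north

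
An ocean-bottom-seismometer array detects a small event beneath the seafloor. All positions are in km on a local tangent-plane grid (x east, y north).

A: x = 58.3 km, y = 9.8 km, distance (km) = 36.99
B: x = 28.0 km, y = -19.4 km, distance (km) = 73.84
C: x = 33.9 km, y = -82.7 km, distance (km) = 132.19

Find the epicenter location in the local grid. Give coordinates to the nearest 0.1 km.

Circle about each station: (x − 58.3)² + (y − 9.8)² = 36.99²; (x − 28.0)² + (y + 19.4)² = 73.84²; (x − 33.9)² + (y + 82.7)² = 132.19².
Subtracting pairs of circle equations eliminates x²+y² and gives linear equations (the radical axes):
-60.6 x − 58.4 y = -6418.66
-48.8 x − 185.0 y = -11612.37
Solving the 2×2 system: x ≈ 60.9, y ≈ 46.7 km.
Check against A (with the unrounded x, y): √((x − 58.3)²+(y − 9.8)²) = 36.99 ≈ 36.99 km. ✓

x ≈ 60.9 km, y ≈ 46.7 km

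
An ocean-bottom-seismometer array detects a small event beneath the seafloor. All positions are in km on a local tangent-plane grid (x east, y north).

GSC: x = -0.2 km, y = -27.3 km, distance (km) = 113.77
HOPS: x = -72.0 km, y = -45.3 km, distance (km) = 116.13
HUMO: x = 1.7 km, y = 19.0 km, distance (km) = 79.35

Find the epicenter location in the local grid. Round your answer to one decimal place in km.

Circle about each station: (x + 0.2)² + (y + 27.3)² = 113.77²; (x + 72.0)² + (y + 45.3)² = 116.13²; (x − 1.7)² + (y − 19.0)² = 79.35².
Subtracting the GSC equation from the HOPS and HUMO equations removes the quadratic terms:
-143.6 x − 36.0 y = 5948.20
3.8 x + 92.6 y = 6265.75
Solving the 2×2 system: x ≈ -59.0, y ≈ 70.1 km.

x ≈ -59.0 km, y ≈ 70.1 km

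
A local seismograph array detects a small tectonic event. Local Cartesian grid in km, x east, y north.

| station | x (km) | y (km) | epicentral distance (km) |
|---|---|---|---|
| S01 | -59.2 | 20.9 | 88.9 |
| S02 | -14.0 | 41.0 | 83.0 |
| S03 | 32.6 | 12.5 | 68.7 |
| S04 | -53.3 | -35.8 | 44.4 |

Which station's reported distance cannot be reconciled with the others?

Solve using three stations at a time. Using S02, S03, S04 (subtract circle equations pairwise → linear system) gives (x, y) ≈ (-9.4, -41.8).
Distances from that point to each station vs reported:
  S01: calculated 80.1 vs reported 88.9 → residual 8.8 km
  S02: calculated 83.0 vs reported 83.0 → residual 0.0 km
  S03: calculated 68.7 vs reported 68.7 → residual 0.0 km
  S04: calculated 44.3 vs reported 44.4 → residual 0.1 km
S02, S03, S04 are mutually consistent (residuals ≈ 0); S01 is off by 8.8 km.

S01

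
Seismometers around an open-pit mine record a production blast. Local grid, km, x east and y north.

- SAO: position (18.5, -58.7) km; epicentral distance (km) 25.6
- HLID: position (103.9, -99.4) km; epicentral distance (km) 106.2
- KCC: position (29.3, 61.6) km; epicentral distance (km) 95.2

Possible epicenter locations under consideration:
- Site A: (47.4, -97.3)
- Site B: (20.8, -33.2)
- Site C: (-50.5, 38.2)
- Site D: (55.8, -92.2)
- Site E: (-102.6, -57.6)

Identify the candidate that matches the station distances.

For each candidate, compare |candidate − station| to the reported distance:
Site A: residuals SAO 22.6, HLID 49.7, KCC 64.7 → max 64.7 km
Site B: residuals SAO 0.0, HLID 0.0, KCC 0.0 → max 0.0 km
Site C: residuals SAO 93.4, HLID 100.6, KCC 12.0 → max 100.6 km
Site D: residuals SAO 24.5, HLID 57.6, KCC 60.9 → max 60.9 km
Site E: residuals SAO 95.5, HLID 104.5, KCC 82.6 → max 104.5 km
Only Site B has all residuals ≈ 0.

Site B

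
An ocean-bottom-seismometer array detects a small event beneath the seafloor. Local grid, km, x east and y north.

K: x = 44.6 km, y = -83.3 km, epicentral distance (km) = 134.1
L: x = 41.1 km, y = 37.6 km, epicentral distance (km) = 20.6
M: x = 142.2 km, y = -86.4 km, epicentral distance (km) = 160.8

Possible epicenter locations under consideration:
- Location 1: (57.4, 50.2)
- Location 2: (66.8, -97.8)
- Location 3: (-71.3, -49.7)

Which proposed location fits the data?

Location 1

For each candidate, compare |candidate − station| to the reported distance:
Location 1: residuals K 0.0, L 0.0, M 0.0 → max 0.0 km
Location 2: residuals K 107.6, L 117.2, M 84.5 → max 117.2 km
Location 3: residuals K 13.4, L 121.7, M 55.8 → max 121.7 km
Only Location 1 has all residuals ≈ 0.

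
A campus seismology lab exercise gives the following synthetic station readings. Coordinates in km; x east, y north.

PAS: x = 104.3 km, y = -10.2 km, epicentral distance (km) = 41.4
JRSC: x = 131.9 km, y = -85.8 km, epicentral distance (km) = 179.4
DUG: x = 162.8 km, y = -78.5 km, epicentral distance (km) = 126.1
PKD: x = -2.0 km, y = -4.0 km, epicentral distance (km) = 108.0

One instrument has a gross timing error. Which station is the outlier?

Solve using three stations at a time. Using PAS, DUG, PKD (subtract circle equations pairwise → linear system) gives (x, y) ≈ (100.2, 30.9).
Distances from that point to each station vs reported:
  PAS: calculated 41.3 vs reported 41.4 → residual 0.1 km
  JRSC: calculated 121.0 vs reported 179.4 → residual 58.4 km
  DUG: calculated 126.1 vs reported 126.1 → residual 0.0 km
  PKD: calculated 108.0 vs reported 108.0 → residual 0.0 km
PAS, DUG, PKD are mutually consistent (residuals ≈ 0); JRSC is off by 58.4 km.

JRSC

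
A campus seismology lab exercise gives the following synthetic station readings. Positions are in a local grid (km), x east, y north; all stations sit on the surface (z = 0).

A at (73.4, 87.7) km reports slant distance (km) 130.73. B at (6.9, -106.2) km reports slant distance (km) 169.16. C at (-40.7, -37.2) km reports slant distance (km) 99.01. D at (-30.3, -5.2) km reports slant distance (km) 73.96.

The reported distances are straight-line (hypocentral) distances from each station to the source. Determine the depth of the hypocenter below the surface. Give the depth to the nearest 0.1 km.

50.1 km

Each station gives a sphere (x−x_i)² + (y−y_i)² + z² = d_i² (stations at z=0).
Subtracting the A sphere from B and C: z² cancels, leaving linear equations in x and y:
-133.0 x − 387.8 y = -13277.57
-228.2 x − 249.8 y = -2751.17
Solving: x ≈ -40.704, y ≈ 48.198 km (keep extra digits for the depth step; rounded: -40.7, 48.2).
Then from the A sphere: z² = 130.73² − (x − 73.4)² − (y − 87.7)² with x = -40.704, y = 48.198, so z ≈ 50.102 ≈ 50.1 km.
Check against D (with the unrounded solution): distance 73.96 ≈ 73.96 km. ✓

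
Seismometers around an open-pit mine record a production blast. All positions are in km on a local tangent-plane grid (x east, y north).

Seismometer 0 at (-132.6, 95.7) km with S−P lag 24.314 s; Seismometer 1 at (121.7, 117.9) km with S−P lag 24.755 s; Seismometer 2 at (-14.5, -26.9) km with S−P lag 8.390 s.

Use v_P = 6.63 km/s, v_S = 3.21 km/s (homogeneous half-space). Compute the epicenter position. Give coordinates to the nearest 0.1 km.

Distance from S−P lag: d = Δt · v_P v_S / (v_P − v_S) = Δt · (6.63·3.21)/(6.63−3.21) ≈ 6.2229·Δt.
So d_Seismometer 0 = 151.30, d_Seismometer 1 = 154.05, d_Seismometer 2 = 52.21 km.
Circle about each station: (x + 132.6)² + (y − 95.7)² = 151.30²; (x − 121.7)² + (y − 117.9)² = 154.05²; (x + 14.5)² + (y + 26.9)² = 52.21².
Subtracting pairs of circle equations eliminates x²+y² and gives linear equations (the radical axes):
508.6 x + 44.4 y = 1130.34
236.2 x − 245.2 y = -5641.58
Solving the 2×2 system: x ≈ 0.2, y ≈ 23.2 km.

0.2 km east, 23.2 km north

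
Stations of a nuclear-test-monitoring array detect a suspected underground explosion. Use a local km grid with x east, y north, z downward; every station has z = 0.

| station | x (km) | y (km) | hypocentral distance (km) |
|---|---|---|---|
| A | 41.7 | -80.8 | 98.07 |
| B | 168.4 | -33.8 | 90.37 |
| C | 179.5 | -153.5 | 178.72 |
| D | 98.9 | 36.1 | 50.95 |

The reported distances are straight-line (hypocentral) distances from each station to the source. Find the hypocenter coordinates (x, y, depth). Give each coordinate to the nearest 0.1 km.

Each station gives a sphere (x−x_i)² + (y−y_i)² + z² = d_i² (stations at z=0).
Subtracting the A sphere from B and C: z² cancels, leaving linear equations in x and y:
253.4 x + 94.0 y = 22684.46
275.6 x − 145.4 y = 25191.86
Solving: x ≈ 90.299, y ≈ -2.100 km (keep extra digits for the depth step; rounded: 90.3, -2.1).
Then from the A sphere: z² = 98.07² − (x − 41.7)² − (y + 80.8)² with x = 90.299, y = -2.100, so z ≈ 32.591 ≈ 32.6 km.

(90.3, -2.1, 32.6)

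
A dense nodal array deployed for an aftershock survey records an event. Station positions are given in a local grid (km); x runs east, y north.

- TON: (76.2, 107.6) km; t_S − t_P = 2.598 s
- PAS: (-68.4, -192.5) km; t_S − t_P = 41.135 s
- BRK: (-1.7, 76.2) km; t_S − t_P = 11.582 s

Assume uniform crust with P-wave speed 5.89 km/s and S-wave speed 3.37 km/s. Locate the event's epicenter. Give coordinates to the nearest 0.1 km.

Distance from S−P lag: d = Δt · v_P v_S / (v_P − v_S) = Δt · (5.89·3.37)/(5.89−3.37) ≈ 7.8767·Δt.
So d_TON = 20.46, d_PAS = 324.01, d_BRK = 91.23 km.
Circle about each station: (x − 76.2)² + (y − 107.6)² = 20.46²; (x + 68.4)² + (y + 192.5)² = 324.01²; (x + 1.7)² + (y − 76.2)² = 91.23².
Subtracting the TON equation from the PAS and BRK equations removes the quadratic terms:
-289.2 x − 600.2 y = -80213.26
-155.8 x − 62.8 y = -19479.17
Solving the 2×2 system: x ≈ 88.3, y ≈ 91.1 km.

(88.3, 91.1)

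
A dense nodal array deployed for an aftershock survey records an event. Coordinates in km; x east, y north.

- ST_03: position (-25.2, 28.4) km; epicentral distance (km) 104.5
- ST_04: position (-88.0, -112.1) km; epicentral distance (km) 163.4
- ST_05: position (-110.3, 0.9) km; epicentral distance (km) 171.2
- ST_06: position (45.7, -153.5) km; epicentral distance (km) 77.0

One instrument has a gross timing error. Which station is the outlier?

ST_06

Solve using three stations at a time. Using ST_03, ST_04, ST_05 (subtract circle equations pairwise → linear system) gives (x, y) ≈ (56.8, -36.4).
Distances from that point to each station vs reported:
  ST_03: calculated 104.5 vs reported 104.5 → residual 0.0 km
  ST_04: calculated 163.4 vs reported 163.4 → residual 0.0 km
  ST_05: calculated 171.2 vs reported 171.2 → residual 0.0 km
  ST_06: calculated 117.6 vs reported 77.0 → residual 40.6 km
ST_03, ST_04, ST_05 are mutually consistent (residuals ≈ 0); ST_06 is off by 40.6 km.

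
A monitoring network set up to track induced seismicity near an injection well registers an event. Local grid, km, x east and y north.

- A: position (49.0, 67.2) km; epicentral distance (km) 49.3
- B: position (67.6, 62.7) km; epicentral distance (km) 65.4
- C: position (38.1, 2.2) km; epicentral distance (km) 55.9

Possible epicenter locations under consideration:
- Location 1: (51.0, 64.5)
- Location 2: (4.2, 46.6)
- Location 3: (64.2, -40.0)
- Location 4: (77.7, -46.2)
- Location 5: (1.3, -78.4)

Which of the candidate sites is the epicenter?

For each candidate, compare |candidate − station| to the reported distance:
Location 1: residuals A 45.9, B 48.7, C 7.7 → max 48.7 km
Location 2: residuals A 0.0, B 0.0, C 0.0 → max 0.0 km
Location 3: residuals A 59.0, B 37.4, C 6.3 → max 59.0 km
Location 4: residuals A 67.7, B 44.0, C 6.6 → max 67.7 km
Location 5: residuals A 103.9, B 90.5, C 32.7 → max 103.9 km
Only Location 2 has all residuals ≈ 0.

Location 2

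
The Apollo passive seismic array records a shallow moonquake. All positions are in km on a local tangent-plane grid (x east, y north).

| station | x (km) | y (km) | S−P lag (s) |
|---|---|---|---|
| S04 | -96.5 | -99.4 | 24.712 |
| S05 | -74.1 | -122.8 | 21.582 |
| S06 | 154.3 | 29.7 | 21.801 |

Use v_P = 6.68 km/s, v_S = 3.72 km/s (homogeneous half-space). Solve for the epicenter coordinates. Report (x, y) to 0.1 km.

105.5 km east, -146.7 km north

Distance from S−P lag: d = Δt · v_P v_S / (v_P − v_S) = Δt · (6.68·3.72)/(6.68−3.72) ≈ 8.3951·Δt.
So d_S04 = 207.46, d_S05 = 181.18, d_S06 = 183.02 km.
Circle about each station: (x + 96.5)² + (y + 99.4)² = 207.46²; (x + 74.1)² + (y + 122.8)² = 181.18²; (x − 154.3)² + (y − 29.7)² = 183.02².
Subtracting the S04 equation from the S05 and S06 equations removes the quadratic terms:
44.8 x − 46.8 y = 11591.50
501.6 x + 258.2 y = 15041.30
Solving the 2×2 system: x ≈ 105.5, y ≈ -146.7 km.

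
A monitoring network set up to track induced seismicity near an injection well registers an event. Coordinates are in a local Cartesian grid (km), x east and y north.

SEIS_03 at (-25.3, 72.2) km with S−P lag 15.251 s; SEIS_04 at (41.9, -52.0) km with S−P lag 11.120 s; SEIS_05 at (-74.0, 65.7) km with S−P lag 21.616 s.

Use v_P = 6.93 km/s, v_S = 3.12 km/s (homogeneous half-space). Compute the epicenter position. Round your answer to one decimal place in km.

(35.7, 10.8)

Distance from S−P lag: d = Δt · v_P v_S / (v_P − v_S) = Δt · (6.93·3.12)/(6.93−3.12) ≈ 5.6750·Δt.
So d_SEIS_03 = 86.55, d_SEIS_04 = 63.11, d_SEIS_05 = 122.67 km.
Circle about each station: (x + 25.3)² + (y − 72.2)² = 86.55²; (x − 41.9)² + (y + 52.0)² = 63.11²; (x + 74.0)² + (y − 65.7)² = 122.67².
Subtracting pairs of circle equations eliminates x²+y² and gives linear equations (the radical axes):
134.4 x − 248.4 y = 2114.71
-97.4 x − 13.0 y = -3617.47
Solving the 2×2 system: x ≈ 35.7, y ≈ 10.8 km.
Check against SEIS_03 (with the unrounded x, y): √((x + 25.3)²+(y − 72.2)²) = 86.55 ≈ 86.55 km. ✓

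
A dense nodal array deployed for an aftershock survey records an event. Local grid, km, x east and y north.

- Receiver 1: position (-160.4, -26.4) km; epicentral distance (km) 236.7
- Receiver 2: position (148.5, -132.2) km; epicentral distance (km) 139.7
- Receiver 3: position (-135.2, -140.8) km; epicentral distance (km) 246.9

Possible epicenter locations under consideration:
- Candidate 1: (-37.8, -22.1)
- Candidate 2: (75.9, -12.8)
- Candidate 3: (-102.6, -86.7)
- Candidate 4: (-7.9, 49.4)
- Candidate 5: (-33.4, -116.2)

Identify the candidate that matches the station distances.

Candidate 2

For each candidate, compare |candidate − station| to the reported distance:
Candidate 1: residuals Receiver 1 114.0, Receiver 2 76.7, Receiver 3 93.4 → max 114.0 km
Candidate 2: residuals Receiver 1 0.0, Receiver 2 0.0, Receiver 3 0.0 → max 0.0 km
Candidate 3: residuals Receiver 1 153.2, Receiver 2 115.5, Receiver 3 183.7 → max 183.7 km
Candidate 4: residuals Receiver 1 66.4, Receiver 2 100.0, Receiver 3 18.0 → max 100.0 km
Candidate 5: residuals Receiver 1 81.2, Receiver 2 42.9, Receiver 3 142.2 → max 142.2 km
Only Candidate 2 has all residuals ≈ 0.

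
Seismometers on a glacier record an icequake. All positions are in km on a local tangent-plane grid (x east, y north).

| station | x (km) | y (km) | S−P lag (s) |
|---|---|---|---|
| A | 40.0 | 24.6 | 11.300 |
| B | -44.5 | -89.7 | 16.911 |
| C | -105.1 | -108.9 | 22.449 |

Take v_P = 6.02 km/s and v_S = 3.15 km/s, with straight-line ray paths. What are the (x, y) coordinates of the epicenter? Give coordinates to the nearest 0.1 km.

Distance from S−P lag: d = Δt · v_P v_S / (v_P − v_S) = Δt · (6.02·3.15)/(6.02−3.15) ≈ 6.6073·Δt.
So d_A = 74.66, d_B = 111.74, d_C = 148.33 km.
Circle about each station: (x − 40.0)² + (y − 24.6)² = 74.66²; (x + 44.5)² + (y + 89.7)² = 111.74²; (x + 105.1)² + (y + 108.9)² = 148.33².
Subtracting the A equation from the B and C equations removes the quadratic terms:
-169.0 x − 228.6 y = 909.47
-290.2 x − 267.0 y = 4272.39
Solving the 2×2 system: x ≈ -34.6, y ≈ 21.6 km.
Check against A (with the unrounded x, y): √((x − 40.0)²+(y − 24.6)²) = 74.65 ≈ 74.66 km. ✓

x ≈ -34.6 km, y ≈ 21.6 km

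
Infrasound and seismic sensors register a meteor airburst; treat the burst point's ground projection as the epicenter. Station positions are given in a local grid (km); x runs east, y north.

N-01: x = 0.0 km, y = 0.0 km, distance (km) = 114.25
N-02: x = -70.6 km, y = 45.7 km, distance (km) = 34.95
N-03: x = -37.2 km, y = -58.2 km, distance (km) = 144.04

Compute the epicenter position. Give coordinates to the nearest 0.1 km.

-83.2 km east, 78.3 km north

Circle about each station: x² + y² = 114.25²; (x + 70.6)² + (y − 45.7)² = 34.95²; (x + 37.2)² + (y + 58.2)² = 144.04².
Subtracting the N-01 equation from the N-02 and N-03 equations removes the quadratic terms:
-141.2 x + 91.4 y = 18904.41
-74.4 x − 116.4 y = -2923.38
Solving the 2×2 system: x ≈ -83.2, y ≈ 78.3 km.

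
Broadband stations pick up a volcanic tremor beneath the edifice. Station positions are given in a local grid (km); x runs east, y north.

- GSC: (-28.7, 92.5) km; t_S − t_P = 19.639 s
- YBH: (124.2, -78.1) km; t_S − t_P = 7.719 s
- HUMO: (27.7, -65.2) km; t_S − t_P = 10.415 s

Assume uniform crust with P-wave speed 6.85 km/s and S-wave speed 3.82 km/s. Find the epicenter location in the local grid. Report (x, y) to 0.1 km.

102.4 km east, -15.1 km north

Distance from S−P lag: d = Δt · v_P v_S / (v_P − v_S) = Δt · (6.85·3.82)/(6.85−3.82) ≈ 8.6360·Δt.
So d_GSC = 169.60, d_YBH = 66.66, d_HUMO = 89.94 km.
Circle about each station: (x + 28.7)² + (y − 92.5)² = 169.60²; (x − 124.2)² + (y + 78.1)² = 66.66²; (x − 27.7)² + (y + 65.2)² = 89.94².
Subtracting pairs of circle equations eliminates x²+y² and gives linear equations (the radical axes):
305.8 x − 341.2 y = 36465.91
112.8 x − 315.4 y = 16313.35
Solving the 2×2 system: x ≈ 102.4, y ≈ -15.1 km.
Check against GSC (with the unrounded x, y): √((x + 28.7)²+(y − 92.5)²) = 169.60 ≈ 169.60 km. ✓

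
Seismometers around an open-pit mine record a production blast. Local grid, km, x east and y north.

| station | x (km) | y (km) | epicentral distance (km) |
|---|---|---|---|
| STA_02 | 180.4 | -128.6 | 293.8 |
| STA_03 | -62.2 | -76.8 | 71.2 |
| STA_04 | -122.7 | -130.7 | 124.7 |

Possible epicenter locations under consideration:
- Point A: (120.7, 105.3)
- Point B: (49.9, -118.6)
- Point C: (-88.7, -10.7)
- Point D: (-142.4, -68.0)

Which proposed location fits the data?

For each candidate, compare |candidate − station| to the reported distance:
Point A: residuals STA_02 52.4, STA_03 186.9, STA_04 214.3 → max 214.3 km
Point B: residuals STA_02 162.9, STA_03 48.4, STA_04 48.3 → max 162.9 km
Point C: residuals STA_02 0.0, STA_03 0.0, STA_04 0.0 → max 0.0 km
Point D: residuals STA_02 34.6, STA_03 9.5, STA_04 59.0 → max 59.0 km
Only Point C has all residuals ≈ 0.

Point C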